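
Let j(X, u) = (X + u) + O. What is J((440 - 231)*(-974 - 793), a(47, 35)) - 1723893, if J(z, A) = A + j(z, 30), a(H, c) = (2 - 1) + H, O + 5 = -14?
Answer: -2093137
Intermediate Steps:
O = -19 (O = -5 - 14 = -19)
j(X, u) = -19 + X + u (j(X, u) = (X + u) - 19 = -19 + X + u)
a(H, c) = 1 + H
J(z, A) = 11 + A + z (J(z, A) = A + (-19 + z + 30) = A + (11 + z) = 11 + A + z)
J((440 - 231)*(-974 - 793), a(47, 35)) - 1723893 = (11 + (1 + 47) + (440 - 231)*(-974 - 793)) - 1723893 = (11 + 48 + 209*(-1767)) - 1723893 = (11 + 48 - 369303) - 1723893 = -369244 - 1723893 = -2093137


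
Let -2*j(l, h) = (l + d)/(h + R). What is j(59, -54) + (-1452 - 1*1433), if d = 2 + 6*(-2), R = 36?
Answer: -103811/36 ≈ -2883.6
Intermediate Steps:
d = -10 (d = 2 - 12 = -10)
j(l, h) = -(-10 + l)/(2*(36 + h)) (j(l, h) = -(l - 10)/(2*(h + 36)) = -(-10 + l)/(2*(36 + h)))
j(59, -54) + (-1452 - 1*1433) = (10 - 1*59)/(2*(36 - 54)) + (-1452 - 1*1433) = (½)*(10 - 59)/(-18) + (-1452 - 1433) = (½)*(-1/18)*(-49) - 2885 = 49/36 - 2885 = -103811/36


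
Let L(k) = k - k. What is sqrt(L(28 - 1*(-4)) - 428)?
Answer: 2*I*sqrt(107) ≈ 20.688*I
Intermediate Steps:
L(k) = 0
sqrt(L(28 - 1*(-4)) - 428) = sqrt(0 - 428) = sqrt(-428) = 2*I*sqrt(107)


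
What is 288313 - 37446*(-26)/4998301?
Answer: 1441076129809/4998301 ≈ 2.8831e+5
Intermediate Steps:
288313 - 37446*(-26)/4998301 = 288313 - (-973596)/4998301 = 288313 - 1*(-973596/4998301) = 288313 + 973596/4998301 = 1441076129809/4998301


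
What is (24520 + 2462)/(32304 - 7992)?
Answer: 4497/4052 ≈ 1.1098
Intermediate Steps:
(24520 + 2462)/(32304 - 7992) = 26982/24312 = 26982*(1/24312) = 4497/4052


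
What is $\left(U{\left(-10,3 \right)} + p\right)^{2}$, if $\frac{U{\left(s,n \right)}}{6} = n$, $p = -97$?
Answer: $6241$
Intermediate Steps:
$U{\left(s,n \right)} = 6 n$
$\left(U{\left(-10,3 \right)} + p\right)^{2} = \left(6 \cdot 3 - 97\right)^{2} = \left(18 - 97\right)^{2} = \left(-79\right)^{2} = 6241$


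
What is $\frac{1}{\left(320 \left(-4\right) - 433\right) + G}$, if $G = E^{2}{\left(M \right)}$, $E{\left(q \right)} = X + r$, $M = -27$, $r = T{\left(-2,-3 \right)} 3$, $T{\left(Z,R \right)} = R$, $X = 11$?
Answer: $- \frac{1}{1709} \approx -0.00058514$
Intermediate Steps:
$r = -9$ ($r = \left(-3\right) 3 = -9$)
$E{\left(q \right)} = 2$ ($E{\left(q \right)} = 11 - 9 = 2$)
$G = 4$ ($G = 2^{2} = 4$)
$\frac{1}{\left(320 \left(-4\right) - 433\right) + G} = \frac{1}{\left(320 \left(-4\right) - 433\right) + 4} = \frac{1}{\left(-1280 - 433\right) + 4} = \frac{1}{-1713 + 4} = \frac{1}{-1709} = - \frac{1}{1709}$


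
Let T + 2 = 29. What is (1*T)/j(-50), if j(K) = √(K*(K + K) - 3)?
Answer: 27*√4997/4997 ≈ 0.38195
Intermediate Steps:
T = 27 (T = -2 + 29 = 27)
j(K) = √(-3 + 2*K²) (j(K) = √(K*(2*K) - 3) = √(2*K² - 3) = √(-3 + 2*K²))
(1*T)/j(-50) = (1*27)/(√(-3 + 2*(-50)²)) = 27/(√(-3 + 2*2500)) = 27/(√(-3 + 5000)) = 27/(√4997) = 27*(√4997/4997) = 27*√4997/4997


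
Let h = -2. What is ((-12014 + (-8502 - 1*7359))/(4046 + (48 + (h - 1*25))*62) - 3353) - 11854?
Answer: -81354911/5348 ≈ -15212.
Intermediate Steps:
((-12014 + (-8502 - 1*7359))/(4046 + (48 + (h - 1*25))*62) - 3353) - 11854 = ((-12014 + (-8502 - 1*7359))/(4046 + (48 + (-2 - 1*25))*62) - 3353) - 11854 = ((-12014 + (-8502 - 7359))/(4046 + (48 + (-2 - 25))*62) - 3353) - 11854 = ((-12014 - 15861)/(4046 + (48 - 27)*62) - 3353) - 11854 = (-27875/(4046 + 21*62) - 3353) - 11854 = (-27875/(4046 + 1302) - 3353) - 11854 = (-27875/5348 - 3353) - 11854 = -17959719/5348 - 11854 = -81354911/5348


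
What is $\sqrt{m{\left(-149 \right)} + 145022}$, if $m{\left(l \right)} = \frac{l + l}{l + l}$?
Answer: $\sqrt{145023} \approx 380.82$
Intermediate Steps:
$m{\left(l \right)} = 1$ ($m{\left(l \right)} = \frac{2 l}{2 l} = 2 l \frac{1}{2 l} = 1$)
$\sqrt{m{\left(-149 \right)} + 145022} = \sqrt{1 + 145022} = \sqrt{145023}$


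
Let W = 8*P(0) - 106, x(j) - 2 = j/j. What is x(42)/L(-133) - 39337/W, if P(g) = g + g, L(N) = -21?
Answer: 275253/742 ≈ 370.96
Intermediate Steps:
P(g) = 2*g
x(j) = 3 (x(j) = 2 + j/j = 2 + 1 = 3)
W = -106 (W = 8*(2*0) - 106 = 8*0 - 106 = 0 - 106 = -106)
x(42)/L(-133) - 39337/W = 3/(-21) - 39337/(-106) = 3*(-1/21) - 39337*(-1/106) = -1/7 + 39337/106 = 275253/742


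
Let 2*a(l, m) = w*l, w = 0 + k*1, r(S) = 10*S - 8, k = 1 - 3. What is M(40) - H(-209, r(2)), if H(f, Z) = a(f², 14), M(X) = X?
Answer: 43721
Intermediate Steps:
k = -2
r(S) = -8 + 10*S
w = -2 (w = 0 - 2*1 = 0 - 2 = -2)
a(l, m) = -l (a(l, m) = (-2*l)/2 = -l)
H(f, Z) = -f²
M(40) - H(-209, r(2)) = 40 - (-1)*(-209)² = 40 - (-1)*43681 = 40 - 1*(-43681) = 40 + 43681 = 43721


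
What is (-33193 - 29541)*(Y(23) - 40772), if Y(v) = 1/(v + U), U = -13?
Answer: 12788921873/5 ≈ 2.5578e+9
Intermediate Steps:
Y(v) = 1/(-13 + v) (Y(v) = 1/(v - 13) = 1/(-13 + v))
(-33193 - 29541)*(Y(23) - 40772) = (-33193 - 29541)*(1/(-13 + 23) - 40772) = -62734*(1/10 - 40772) = -62734*(⅒ - 40772) = -62734*(-407719/10) = 12788921873/5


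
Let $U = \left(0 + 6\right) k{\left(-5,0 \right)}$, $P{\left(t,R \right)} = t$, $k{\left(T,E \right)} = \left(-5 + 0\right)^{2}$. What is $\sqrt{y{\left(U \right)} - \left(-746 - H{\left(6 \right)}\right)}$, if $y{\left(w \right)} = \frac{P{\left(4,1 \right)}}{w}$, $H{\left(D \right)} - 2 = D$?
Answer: $\frac{2 \sqrt{42414}}{15} \approx 27.46$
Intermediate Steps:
$H{\left(D \right)} = 2 + D$
$k{\left(T,E \right)} = 25$ ($k{\left(T,E \right)} = \left(-5\right)^{2} = 25$)
$U = 150$ ($U = \left(0 + 6\right) 25 = 6 \cdot 25 = 150$)
$y{\left(w \right)} = \frac{4}{w}$
$\sqrt{y{\left(U \right)} - \left(-746 - H{\left(6 \right)}\right)} = \sqrt{\frac{4}{150} + \left(\left(\left(2 + 6\right) + 1082\right) - 336\right)} = \sqrt{4 \cdot \frac{1}{150} + \left(\left(8 + 1082\right) - 336\right)} = \sqrt{\frac{2}{75} + \left(1090 - 336\right)} = \sqrt{\frac{2}{75} + 754} = \sqrt{\frac{56552}{75}} = \frac{2 \sqrt{42414}}{15}$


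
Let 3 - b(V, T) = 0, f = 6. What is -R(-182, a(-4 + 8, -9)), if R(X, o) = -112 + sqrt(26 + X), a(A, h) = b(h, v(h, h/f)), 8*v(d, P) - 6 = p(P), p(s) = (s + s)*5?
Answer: 112 - 2*I*sqrt(39) ≈ 112.0 - 12.49*I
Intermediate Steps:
p(s) = 10*s (p(s) = (2*s)*5 = 10*s)
v(d, P) = 3/4 + 5*P/4 (v(d, P) = 3/4 + (10*P)/8 = 3/4 + 5*P/4)
b(V, T) = 3 (b(V, T) = 3 - 1*0 = 3 + 0 = 3)
a(A, h) = 3
-R(-182, a(-4 + 8, -9)) = -(-112 + sqrt(26 - 182)) = -(-112 + sqrt(-156)) = -(-112 + 2*I*sqrt(39)) = 112 - 2*I*sqrt(39)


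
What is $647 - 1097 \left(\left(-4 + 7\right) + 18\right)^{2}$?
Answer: $-483130$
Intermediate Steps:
$647 - 1097 \left(\left(-4 + 7\right) + 18\right)^{2} = 647 - 1097 \left(3 + 18\right)^{2} = 647 - 1097 \cdot 21^{2} = 647 - 483777 = -483130$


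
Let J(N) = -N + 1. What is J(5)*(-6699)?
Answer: 26796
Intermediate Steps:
J(N) = 1 - N
J(5)*(-6699) = (1 - 1*5)*(-6699) = (1 - 5)*(-6699) = -4*(-6699) = 26796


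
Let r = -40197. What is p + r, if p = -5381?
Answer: -45578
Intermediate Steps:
p + r = -5381 - 40197 = -45578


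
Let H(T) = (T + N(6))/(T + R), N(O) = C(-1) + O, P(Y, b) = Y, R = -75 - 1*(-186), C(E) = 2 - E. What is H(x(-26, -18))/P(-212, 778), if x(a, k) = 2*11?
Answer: -31/28196 ≈ -0.0010994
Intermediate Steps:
x(a, k) = 22
R = 111 (R = -75 + 186 = 111)
N(O) = 3 + O (N(O) = (2 - 1*(-1)) + O = (2 + 1) + O = 3 + O)
H(T) = (9 + T)/(111 + T) (H(T) = (T + (3 + 6))/(T + 111) = (T + 9)/(111 + T) = (9 + T)/(111 + T))
H(x(-26, -18))/P(-212, 778) = ((9 + 22)/(111 + 22))/(-212) = (31/133)*(-1/212) = -31/28196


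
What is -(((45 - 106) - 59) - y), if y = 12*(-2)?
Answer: 96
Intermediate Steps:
y = -24
-(((45 - 106) - 59) - y) = -(((45 - 106) - 59) - 1*(-24)) = -((-61 - 59) + 24) = -(-120 + 24) = -1*(-96) = 96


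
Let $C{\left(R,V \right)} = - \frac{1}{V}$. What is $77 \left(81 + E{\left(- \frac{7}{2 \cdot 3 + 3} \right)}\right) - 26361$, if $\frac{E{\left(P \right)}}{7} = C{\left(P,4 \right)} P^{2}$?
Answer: $- \frac{6546587}{324} \approx -20206.0$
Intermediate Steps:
$E{\left(P \right)} = - \frac{7 P^{2}}{4}$ ($E{\left(P \right)} = 7 - \frac{1}{4} P^{2} = 7 \left(-1\right) \frac{1}{4} P^{2} = 7 \left(- \frac{P^{2}}{4}\right) = - \frac{7 P^{2}}{4}$)
$77 \left(81 + E{\left(- \frac{7}{2 \cdot 3 + 3} \right)}\right) - 26361 = 77 \left(81 - \frac{7 \left(- \frac{7}{2 \cdot 3 + 3}\right)^{2}}{4}\right) - 26361 = 77 \left(81 - \frac{7 \left(- \frac{7}{6 + 3}\right)^{2}}{4}\right) - 26361 = 77 \left(81 - \frac{7 \left(- \frac{7}{9}\right)^{2}}{4}\right) - 26361 = 77 \left(81 - \frac{343}{324}\right) - 26361 = 77 \cdot \frac{25901}{324} - 26361 = \frac{1994377}{324} - 26361 = - \frac{6546587}{324}$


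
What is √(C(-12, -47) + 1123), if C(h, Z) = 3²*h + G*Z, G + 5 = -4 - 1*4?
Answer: √1626 ≈ 40.324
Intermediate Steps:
G = -13 (G = -5 + (-4 - 1*4) = -5 + (-4 - 4) = -5 - 8 = -13)
C(h, Z) = -13*Z + 9*h (C(h, Z) = 3²*h - 13*Z = 9*h - 13*Z = -13*Z + 9*h)
√(C(-12, -47) + 1123) = √((-13*(-47) + 9*(-12)) + 1123) = √((611 - 108) + 1123) = √(503 + 1123) = √1626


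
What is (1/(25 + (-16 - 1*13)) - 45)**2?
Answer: 32761/16 ≈ 2047.6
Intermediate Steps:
(1/(25 + (-16 - 1*13)) - 45)**2 = (1/(25 + (-16 - 13)) - 45)**2 = (1/(25 - 29) - 45)**2 = (1/(-4) - 45)**2 = (-1/4 - 45)**2 = (-181/4)**2 = 32761/16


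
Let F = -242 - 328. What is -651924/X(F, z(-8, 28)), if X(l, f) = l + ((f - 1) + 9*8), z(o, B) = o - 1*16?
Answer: 651924/523 ≈ 1246.5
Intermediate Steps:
z(o, B) = -16 + o (z(o, B) = o - 16 = -16 + o)
F = -570
X(l, f) = 71 + f + l (X(l, f) = l + ((-1 + f) + 72) = l + (71 + f) = 71 + f + l)
-651924/X(F, z(-8, 28)) = -651924/(71 + (-16 - 8) - 570) = -651924/(71 - 24 - 570) = -651924/(-523) = -651924*(-1/523) = 651924/523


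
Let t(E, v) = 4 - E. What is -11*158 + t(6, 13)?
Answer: -1740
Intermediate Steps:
-11*158 + t(6, 13) = -11*158 + (4 - 1*6) = -1738 + (4 - 6) = -1738 - 2 = -1740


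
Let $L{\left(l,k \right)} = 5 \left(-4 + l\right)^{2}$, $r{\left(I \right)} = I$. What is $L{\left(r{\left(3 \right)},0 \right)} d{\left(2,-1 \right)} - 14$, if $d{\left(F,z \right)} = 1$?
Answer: $-9$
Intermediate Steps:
$L{\left(r{\left(3 \right)},0 \right)} d{\left(2,-1 \right)} - 14 = 5 \left(-4 + 3\right)^{2} \cdot 1 - 14 = 5 \left(-1\right)^{2} \cdot 1 - 14 = 5 \cdot 1 \cdot 1 - 14 = 5 \cdot 1 - 14 = 5 - 14 = -9$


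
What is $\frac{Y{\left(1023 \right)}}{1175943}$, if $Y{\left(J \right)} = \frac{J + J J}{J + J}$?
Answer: $\frac{512}{1175943} \approx 0.0004354$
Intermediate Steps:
$Y{\left(J \right)} = \frac{J + J^{2}}{2 J}$
$\frac{Y{\left(1023 \right)}}{1175943} = \frac{\frac{1}{2} + \frac{1}{2} \cdot 1023}{1175943} = \left(\frac{1}{2} + \frac{1023}{2}\right) \frac{1}{1175943} = 512 \cdot \frac{1}{1175943} = \frac{512}{1175943}$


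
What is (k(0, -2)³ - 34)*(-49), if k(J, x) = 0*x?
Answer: 1666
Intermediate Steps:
k(J, x) = 0
(k(0, -2)³ - 34)*(-49) = (0³ - 34)*(-49) = (0 - 34)*(-49) = -34*(-49) = 1666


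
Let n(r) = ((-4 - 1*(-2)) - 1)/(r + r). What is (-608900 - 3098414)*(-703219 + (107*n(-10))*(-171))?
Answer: 26172285524047/10 ≈ 2.6172e+12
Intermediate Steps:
n(r) = -3/(2*r) (n(r) = ((-4 + 2) - 1)/((2*r)) = (-2 - 1)*(1/(2*r)) = -3/(2*r))
(-608900 - 3098414)*(-703219 + (107*n(-10))*(-171)) = (-608900 - 3098414)*(-703219 + (107*(-3/2/(-10)))*(-171)) = -3707314*(-703219 + (107*(-3/2*(-1/10)))*(-171)) = -3707314*(-703219 + (107*(3/20))*(-171)) = -3707314*(-703219 + (321/20)*(-171)) = -3707314*(-703219 - 54891/20) = -3707314*(-14119271/20) = 26172285524047/10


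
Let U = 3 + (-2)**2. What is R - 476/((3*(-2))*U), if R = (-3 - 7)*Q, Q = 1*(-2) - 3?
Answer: 184/3 ≈ 61.333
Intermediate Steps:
Q = -5 (Q = -2 - 3 = -5)
R = 50 (R = (-3 - 7)*(-5) = -10*(-5) = 50)
U = 7 (U = 3 + 4 = 7)
R - 476/((3*(-2))*U) = 50 - 476/((3*(-2))*7) = 50 - 476/(-6*7) = 50 - 476/(-42) = 50 - 1/42*(-476) = 50 + 34/3 = 184/3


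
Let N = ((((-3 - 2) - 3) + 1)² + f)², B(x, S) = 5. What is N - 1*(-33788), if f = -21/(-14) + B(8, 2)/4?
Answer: 583457/16 ≈ 36466.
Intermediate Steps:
f = 11/4 (f = -21/(-14) + 5/4 = -21*(-1/14) + 5*(¼) = 3/2 + 5/4 = 11/4 ≈ 2.7500)
N = 42849/16 (N = ((((-3 - 2) - 3) + 1)² + 11/4)² = (((-5 - 3) + 1)² + 11/4)² = ((-8 + 1)² + 11/4)² = ((-7)² + 11/4)² = (49 + 11/4)² = (207/4)² = 42849/16 ≈ 2678.1)
N - 1*(-33788) = 42849/16 - 1*(-33788) = 42849/16 + 33788 = 583457/16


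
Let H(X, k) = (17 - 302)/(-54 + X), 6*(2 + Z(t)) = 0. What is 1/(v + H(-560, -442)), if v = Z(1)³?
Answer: -614/4627 ≈ -0.13270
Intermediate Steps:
Z(t) = -2 (Z(t) = -2 + (⅙)*0 = -2 + 0 = -2)
H(X, k) = -285/(-54 + X)
v = -8 (v = (-2)³ = -8)
1/(v + H(-560, -442)) = 1/(-8 - 285/(-54 - 560)) = 1/(-8 - 285/(-614)) = 1/(-8 - 285*(-1/614)) = 1/(-8 + 285/614) = 1/(-4627/614) = -614/4627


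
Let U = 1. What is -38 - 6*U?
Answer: -44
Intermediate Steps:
-38 - 6*U = -38 - 6*1 = -38 - 6 = -44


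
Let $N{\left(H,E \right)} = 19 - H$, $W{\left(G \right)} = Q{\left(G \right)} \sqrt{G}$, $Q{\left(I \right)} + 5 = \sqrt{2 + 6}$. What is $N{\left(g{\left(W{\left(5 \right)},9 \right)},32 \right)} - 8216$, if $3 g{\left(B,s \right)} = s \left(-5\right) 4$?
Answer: $-8137$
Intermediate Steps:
$Q{\left(I \right)} = -5 + 2 \sqrt{2}$ ($Q{\left(I \right)} = -5 + \sqrt{2 + 6} = -5 + \sqrt{8} = -5 + 2 \sqrt{2}$)
$W{\left(G \right)} = \sqrt{G} \left(-5 + 2 \sqrt{2}\right)$ ($W{\left(G \right)} = \left(-5 + 2 \sqrt{2}\right) \sqrt{G} = \sqrt{G} \left(-5 + 2 \sqrt{2}\right)$)
$g{\left(B,s \right)} = - \frac{20 s}{3}$ ($g{\left(B,s \right)} = \frac{s \left(-5\right) 4}{3} = \frac{- 5 s 4}{3} = \frac{\left(-20\right) s}{3} = - \frac{20 s}{3}$)
$N{\left(g{\left(W{\left(5 \right)},9 \right)},32 \right)} - 8216 = \left(19 - \left(- \frac{20}{3}\right) 9\right) - 8216 = \left(19 - -60\right) - 8216 = \left(19 + 60\right) - 8216 = 79 - 8216 = -8137$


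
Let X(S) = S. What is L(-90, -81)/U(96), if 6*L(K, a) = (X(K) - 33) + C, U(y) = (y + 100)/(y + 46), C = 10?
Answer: -8023/588 ≈ -13.645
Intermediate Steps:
U(y) = (100 + y)/(46 + y)
L(K, a) = -23/6 + K/6 (L(K, a) = ((K - 33) + 10)/6 = ((-33 + K) + 10)/6 = (-23 + K)/6 = -23/6 + K/6)
L(-90, -81)/U(96) = (-23/6 + (⅙)*(-90))/(((100 + 96)/(46 + 96))) = (-23/6 - 15)/((196/142)) = -113/(6*((1/142)*196)) = -113/(6*98/71) = -113/6*71/98 = -8023/588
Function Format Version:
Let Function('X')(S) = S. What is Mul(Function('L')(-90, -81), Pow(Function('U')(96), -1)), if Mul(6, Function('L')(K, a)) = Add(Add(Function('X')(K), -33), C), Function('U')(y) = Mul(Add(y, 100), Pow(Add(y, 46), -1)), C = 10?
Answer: Rational(-8023, 588) ≈ -13.645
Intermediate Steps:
Function('U')(y) = Mul(Pow(Add(46, y), -1), Add(100, y)) (Function('U')(y) = Mul(Add(100, y), Pow(Add(46, y), -1)) = Mul(Pow(Add(46, y), -1), Add(100, y)))
Function('L')(K, a) = Add(Rational(-23, 6), Mul(Rational(1, 6), K)) (Function('L')(K, a) = Mul(Rational(1, 6), Add(Add(K, -33), 10)) = Mul(Rational(1, 6), Add(Add(-33, K), 10)) = Mul(Rational(1, 6), Add(-23, K)) = Add(Rational(-23, 6), Mul(Rational(1, 6), K)))
Mul(Function('L')(-90, -81), Pow(Function('U')(96), -1)) = Mul(Add(Rational(-23, 6), Mul(Rational(1, 6), -90)), Pow(Mul(Pow(Add(46, 96), -1), Add(100, 96)), -1)) = Mul(Add(Rational(-23, 6), -15), Pow(Mul(Pow(142, -1), 196), -1)) = Mul(Rational(-113, 6), Pow(Mul(Rational(1, 142), 196), -1)) = Mul(Rational(-113, 6), Pow(Rational(98, 71), -1)) = Mul(Rational(-113, 6), Rational(71, 98)) = Rational(-8023, 588)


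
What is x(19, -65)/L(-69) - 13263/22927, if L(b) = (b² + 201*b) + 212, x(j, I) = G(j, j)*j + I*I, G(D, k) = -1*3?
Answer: -26693423/25494824 ≈ -1.0470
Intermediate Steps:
G(D, k) = -3
x(j, I) = I² - 3*j (x(j, I) = -3*j + I*I = -3*j + I² = I² - 3*j)
L(b) = 212 + b² + 201*b
x(19, -65)/L(-69) - 13263/22927 = ((-65)² - 3*19)/(212 + (-69)² + 201*(-69)) - 13263/22927 = (4225 - 57)/(212 + 4761 - 13869) - 13263*1/22927 = 4168/(-8896) - 13263/22927 = 4168*(-1/8896) - 13263/22927 = -521/1112 - 13263/22927 = -26693423/25494824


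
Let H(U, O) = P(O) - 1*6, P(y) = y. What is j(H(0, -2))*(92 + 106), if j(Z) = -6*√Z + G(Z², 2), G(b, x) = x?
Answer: 396 - 2376*I*√2 ≈ 396.0 - 3360.2*I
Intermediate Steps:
H(U, O) = -6 + O (H(U, O) = O - 1*6 = O - 6 = -6 + O)
j(Z) = 2 - 6*√Z (j(Z) = -6*√Z + 2 = 2 - 6*√Z)
j(H(0, -2))*(92 + 106) = (2 - 6*√(-6 - 2))*(92 + 106) = (2 - 12*I*√2)*198 = 396 - 2376*I*√2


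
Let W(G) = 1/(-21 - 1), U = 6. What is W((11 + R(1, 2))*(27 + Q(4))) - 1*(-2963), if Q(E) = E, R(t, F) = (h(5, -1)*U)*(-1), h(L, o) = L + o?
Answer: 65185/22 ≈ 2963.0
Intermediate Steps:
R(t, F) = -24 (R(t, F) = ((5 - 1)*6)*(-1) = (4*6)*(-1) = 24*(-1) = -24)
W(G) = -1/22 (W(G) = 1/(-22) = -1/22)
W((11 + R(1, 2))*(27 + Q(4))) - 1*(-2963) = -1/22 - 1*(-2963) = -1/22 + 2963 = 65185/22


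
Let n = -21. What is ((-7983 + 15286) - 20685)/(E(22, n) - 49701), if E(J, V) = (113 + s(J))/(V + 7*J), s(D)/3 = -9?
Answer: 1779806/6610147 ≈ 0.26925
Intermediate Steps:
s(D) = -27 (s(D) = 3*(-9) = -27)
E(J, V) = 86/(V + 7*J) (E(J, V) = (113 - 27)/(V + 7*J) = 86/(V + 7*J))
((-7983 + 15286) - 20685)/(E(22, n) - 49701) = ((-7983 + 15286) - 20685)/(86/(-21 + 7*22) - 49701) = (7303 - 20685)/(86/(-21 + 154) - 49701) = -13382/(86/133 - 49701) = -13382/(-6610147/133) = -13382*(-133/6610147) = 1779806/6610147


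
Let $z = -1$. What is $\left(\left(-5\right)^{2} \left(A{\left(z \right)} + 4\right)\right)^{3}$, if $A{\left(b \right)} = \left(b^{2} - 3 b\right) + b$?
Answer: $5359375$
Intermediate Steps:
$A{\left(b \right)} = b^{2} - 2 b$
$\left(\left(-5\right)^{2} \left(A{\left(z \right)} + 4\right)\right)^{3} = \left(\left(-5\right)^{2} \left(- (-2 - 1) + 4\right)\right)^{3} = \left(25 \left(\left(-1\right) \left(-3\right) + 4\right)\right)^{3} = \left(25 \left(3 + 4\right)\right)^{3} = \left(25 \cdot 7\right)^{3} = 175^{3} = 5359375$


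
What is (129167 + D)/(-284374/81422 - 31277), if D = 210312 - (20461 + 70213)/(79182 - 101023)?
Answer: -301857877745743/27813642786694 ≈ -10.853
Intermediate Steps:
D = 4593515066/21841 (D = 210312 - 90674/(-21841) = 210312 - 90674*(-1)/21841 = 210312 - 1*(-90674/21841) = 210312 + 90674/21841 = 4593515066/21841 ≈ 2.1032e+5)
(129167 + D)/(-284374/81422 - 31277) = (129167 + 4593515066/21841)/(-284374/81422 - 31277) = 7414651513/(21841*(-284374*1/81422 - 31277)) = 7414651513/(21841*(-142187/40711 - 31277)) = 7414651513/(21841*(-1273460134/40711)) = (7414651513/21841)*(-40711/1273460134) = -301857877745743/27813642786694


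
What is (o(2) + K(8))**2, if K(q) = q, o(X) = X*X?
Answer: 144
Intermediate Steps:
o(X) = X**2
(o(2) + K(8))**2 = (2**2 + 8)**2 = (4 + 8)**2 = 12**2 = 144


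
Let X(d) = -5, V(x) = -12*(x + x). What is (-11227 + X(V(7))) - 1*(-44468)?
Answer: 33236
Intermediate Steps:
V(x) = -24*x
(-11227 + X(V(7))) - 1*(-44468) = (-11227 - 5) - 1*(-44468) = -11232 + 44468 = 33236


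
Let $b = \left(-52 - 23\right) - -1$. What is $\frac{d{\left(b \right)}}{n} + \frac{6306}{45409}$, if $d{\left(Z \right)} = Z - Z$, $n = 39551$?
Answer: $\frac{6306}{45409} \approx 0.13887$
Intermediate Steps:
$b = -74$ ($b = -75 + 1 = -74$)
$d{\left(Z \right)} = 0$
$\frac{d{\left(b \right)}}{n} + \frac{6306}{45409} = \frac{0}{39551} + \frac{6306}{45409} = 0 \cdot \frac{1}{39551} + 6306 \cdot \frac{1}{45409} = 0 + \frac{6306}{45409} = \frac{6306}{45409}$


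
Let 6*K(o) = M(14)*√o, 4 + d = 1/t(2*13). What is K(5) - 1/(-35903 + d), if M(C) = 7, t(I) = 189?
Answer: 189/6786422 + 7*√5/6 ≈ 2.6088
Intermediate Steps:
d = -755/189 (d = -4 + 1/189 = -755/189 ≈ -3.9947)
K(o) = 7*√o/6 (K(o) = (7*√o)/6 = 7*√o/6)
K(5) - 1/(-35903 + d) = 7*√5/6 - 1/(-35903 - 755/189) = 7*√5/6 - 1/(-6786422/189) = 7*√5/6 - 1*(-189/6786422) = 7*√5/6 + 189/6786422 = 189/6786422 + 7*√5/6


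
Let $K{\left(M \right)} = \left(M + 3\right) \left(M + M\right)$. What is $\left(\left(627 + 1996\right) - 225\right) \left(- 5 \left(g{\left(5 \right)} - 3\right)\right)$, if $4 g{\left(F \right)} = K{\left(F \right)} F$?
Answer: $-1163030$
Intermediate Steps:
$K{\left(M \right)} = 2 M \left(3 + M\right)$ ($K{\left(M \right)} = \left(3 + M\right) 2 M = 2 M \left(3 + M\right)$)
$g{\left(F \right)} = \frac{F^{2} \left(3 + F\right)}{2}$ ($g{\left(F \right)} = \frac{2 F \left(3 + F\right) F}{4} = \frac{2 F^{2} \left(3 + F\right)}{4} = \frac{F^{2} \left(3 + F\right)}{2}$)
$\left(\left(627 + 1996\right) - 225\right) \left(- 5 \left(g{\left(5 \right)} - 3\right)\right) = \left(\left(627 + 1996\right) - 225\right) \left(- 5 \left(\frac{5^{2} \left(3 + 5\right)}{2} - 3\right)\right) = \left(2623 - 225\right) \left(- 5 \left(\frac{1}{2} \cdot 25 \cdot 8 - 3\right)\right) = 2398 \left(- 5 \left(100 - 3\right)\right) = 2398 \left(\left(-5\right) 97\right) = 2398 \left(-485\right) = -1163030$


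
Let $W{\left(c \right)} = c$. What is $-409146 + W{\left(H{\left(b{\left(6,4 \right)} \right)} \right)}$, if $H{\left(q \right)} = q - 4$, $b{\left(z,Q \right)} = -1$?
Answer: $-409151$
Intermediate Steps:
$H{\left(q \right)} = -4 + q$
$-409146 + W{\left(H{\left(b{\left(6,4 \right)} \right)} \right)} = -409146 - 5 = -409151$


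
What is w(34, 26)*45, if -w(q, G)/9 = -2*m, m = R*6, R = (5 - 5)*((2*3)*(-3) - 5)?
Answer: 0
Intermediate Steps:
R = 0 (R = 0*(6*(-3) - 5) = 0*(-18 - 5) = 0*(-23) = 0)
m = 0 (m = 0*6 = 0)
w(q, G) = 0 (w(q, G) = -(-18)*0 = -9*0 = 0)
w(34, 26)*45 = 0*45 = 0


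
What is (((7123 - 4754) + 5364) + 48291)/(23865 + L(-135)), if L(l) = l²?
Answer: 28012/21045 ≈ 1.3311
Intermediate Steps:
(((7123 - 4754) + 5364) + 48291)/(23865 + L(-135)) = (((7123 - 4754) + 5364) + 48291)/(23865 + (-135)²) = ((2369 + 5364) + 48291)/(23865 + 18225) = (7733 + 48291)/42090 = 56024*(1/42090) = 28012/21045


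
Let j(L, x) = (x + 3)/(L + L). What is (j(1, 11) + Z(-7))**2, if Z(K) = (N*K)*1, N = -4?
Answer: 1225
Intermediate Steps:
j(L, x) = (3 + x)/(2*L) (j(L, x) = (3 + x)/((2*L)) = (3 + x)*(1/(2*L)) = (3 + x)/(2*L))
Z(K) = -4*K (Z(K) = -4*K*1 = -4*K)
(j(1, 11) + Z(-7))**2 = ((1/2)*(3 + 11)/1 - 4*(-7))**2 = ((1/2)*1*14 + 28)**2 = (7 + 28)**2 = 35**2 = 1225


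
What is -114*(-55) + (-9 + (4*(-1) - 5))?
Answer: 6252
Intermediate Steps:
-114*(-55) + (-9 + (4*(-1) - 5)) = 6270 + (-9 + (-4 - 5)) = 6270 + (-9 - 9) = 6270 - 18 = 6252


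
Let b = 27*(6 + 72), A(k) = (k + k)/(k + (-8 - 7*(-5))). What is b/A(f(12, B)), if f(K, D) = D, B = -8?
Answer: -20007/8 ≈ -2500.9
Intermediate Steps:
A(k) = 2*k/(27 + k) (A(k) = (2*k)/(k + (-8 + 35)) = (2*k)/(k + 27) = (2*k)/(27 + k) = 2*k/(27 + k))
b = 2106 (b = 27*78 = 2106)
b/A(f(12, B)) = 2106/((2*(-8)/(27 - 8))) = 2106/((2*(-8)/19)) = 2106/((2*(-8)*(1/19))) = 2106/(-16/19) = 2106*(-19/16) = -20007/8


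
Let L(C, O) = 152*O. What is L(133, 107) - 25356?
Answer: -9092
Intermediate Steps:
L(133, 107) - 25356 = 152*107 - 25356 = 16264 - 25356 = -9092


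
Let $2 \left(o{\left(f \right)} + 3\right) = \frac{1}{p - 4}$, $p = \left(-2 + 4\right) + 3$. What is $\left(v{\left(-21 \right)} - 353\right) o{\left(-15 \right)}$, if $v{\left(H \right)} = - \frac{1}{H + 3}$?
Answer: $\frac{31765}{36} \approx 882.36$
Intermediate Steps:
$p = 5$ ($p = 2 + 3 = 5$)
$o{\left(f \right)} = - \frac{5}{2}$ ($o{\left(f \right)} = -3 + \frac{1}{2 \left(5 - 4\right)} = -3 + \frac{1}{2 \cdot 1} = -3 + \frac{1}{2} \cdot 1 = -3 + \frac{1}{2} = - \frac{5}{2}$)
$v{\left(H \right)} = - \frac{1}{3 + H}$
$\left(v{\left(-21 \right)} - 353\right) o{\left(-15 \right)} = \left(- \frac{1}{3 - 21} - 353\right) \left(- \frac{5}{2}\right) = \left(- \frac{1}{-18} - 353\right) \left(- \frac{5}{2}\right) = \left(\left(-1\right) \left(- \frac{1}{18}\right) - 353\right) \left(- \frac{5}{2}\right) = \left(\frac{1}{18} - 353\right) \left(- \frac{5}{2}\right) = \left(- \frac{6353}{18}\right) \left(- \frac{5}{2}\right) = \frac{31765}{36}$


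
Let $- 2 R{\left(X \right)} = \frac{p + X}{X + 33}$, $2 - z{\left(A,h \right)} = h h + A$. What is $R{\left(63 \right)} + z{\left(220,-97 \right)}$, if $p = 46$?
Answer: $- \frac{1848493}{192} \approx -9627.6$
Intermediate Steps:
$z{\left(A,h \right)} = 2 - A - h^{2}$ ($z{\left(A,h \right)} = 2 - \left(h h + A\right) = 2 - \left(h^{2} + A\right) = 2 - \left(A + h^{2}\right) = 2 - A - h^{2}$)
$R{\left(X \right)} = - \frac{46 + X}{2 \left(33 + X\right)}$ ($R{\left(X \right)} = - \frac{\left(46 + X\right) \frac{1}{X + 33}}{2} = - \frac{\left(46 + X\right) \frac{1}{33 + X}}{2} = - \frac{\frac{1}{33 + X} \left(46 + X\right)}{2} = - \frac{46 + X}{2 \left(33 + X\right)}$)
$R{\left(63 \right)} + z{\left(220,-97 \right)} = \frac{-46 - 63}{2 \left(33 + 63\right)} - 9627 = \frac{-46 - 63}{2 \cdot 96} - 9627 = \frac{1}{2} \cdot \frac{1}{96} \left(-109\right) - 9627 = - \frac{109}{192} - 9627 = - \frac{1848493}{192}$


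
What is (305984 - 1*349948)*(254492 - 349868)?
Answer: 4193110464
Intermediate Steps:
(305984 - 1*349948)*(254492 - 349868) = (305984 - 349948)*(-95376) = -43964*(-95376) = 4193110464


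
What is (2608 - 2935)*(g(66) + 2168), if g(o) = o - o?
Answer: -708936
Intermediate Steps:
g(o) = 0
(2608 - 2935)*(g(66) + 2168) = (2608 - 2935)*(0 + 2168) = -327*2168 = -708936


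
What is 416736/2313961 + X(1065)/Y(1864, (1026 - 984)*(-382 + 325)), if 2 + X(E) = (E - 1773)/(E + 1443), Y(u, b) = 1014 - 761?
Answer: 910086525/5319796339 ≈ 0.17108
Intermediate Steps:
Y(u, b) = 253
X(E) = -2 + (-1773 + E)/(1443 + E) (X(E) = -2 + (E - 1773)/(E + 1443) = -2 + (-1773 + E)/(1443 + E))
416736/2313961 + X(1065)/Y(1864, (1026 - 984)*(-382 + 325)) = 416736/2313961 + ((-4659 - 1*1065)/(1443 + 1065))/253 = 416736*(1/2313961) + ((-4659 - 1065)/2508)*(1/253) = 416736/2313961 + ((1/2508)*(-5724))*(1/253) = 416736/2313961 - 477/209*1/253 = 416736/2313961 - 477/52877 = 910086525/5319796339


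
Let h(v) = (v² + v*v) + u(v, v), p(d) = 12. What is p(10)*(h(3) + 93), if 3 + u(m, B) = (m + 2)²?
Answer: 1596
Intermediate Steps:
u(m, B) = -3 + (2 + m)² (u(m, B) = -3 + (m + 2)² = -3 + (2 + m)²)
h(v) = -3 + (2 + v)² + 2*v² (h(v) = (v² + v*v) + (-3 + (2 + v)²) = (v² + v²) + (-3 + (2 + v)²) = 2*v² + (-3 + (2 + v)²) = -3 + (2 + v)² + 2*v²)
p(10)*(h(3) + 93) = 12*((1 + 3*3² + 4*3) + 93) = 12*((1 + 3*9 + 12) + 93) = 12*((1 + 27 + 12) + 93) = 12*(40 + 93) = 12*133 = 1596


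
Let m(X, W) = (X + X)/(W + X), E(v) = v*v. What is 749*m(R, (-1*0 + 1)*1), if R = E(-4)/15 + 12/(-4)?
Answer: 3103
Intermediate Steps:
E(v) = v²
R = -29/15 (R = (-4)²/15 + 12/(-4) = 16*(1/15) + 12*(-¼) = 16/15 - 3 = -29/15 ≈ -1.9333)
m(X, W) = 2*X/(W + X) (m(X, W) = (2*X)/(W + X) = 2*X/(W + X))
749*m(R, (-1*0 + 1)*1) = 749*(2*(-29/15)/((-1*0 + 1)*1 - 29/15)) = 749*(2*(-29/15)/((0 + 1)*1 - 29/15)) = 749*(2*(-29/15)/(1*1 - 29/15)) = 749*(2*(-29/15)/(1 - 29/15)) = 749*(2*(-29/15)/(-14/15)) = 749*(2*(-29/15)*(-15/14)) = 749*(29/7) = 3103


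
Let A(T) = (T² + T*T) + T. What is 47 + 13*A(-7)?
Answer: 1230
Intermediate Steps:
A(T) = T + 2*T² (A(T) = (T² + T²) + T = 2*T² + T = T + 2*T²)
47 + 13*A(-7) = 47 + 13*(-7*(1 + 2*(-7))) = 47 + 13*(-7*(1 - 14)) = 47 + 13*(-7*(-13)) = 47 + 13*91 = 47 + 1183 = 1230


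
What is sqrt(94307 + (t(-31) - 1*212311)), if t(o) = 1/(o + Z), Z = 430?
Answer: I*sqrt(18786354405)/399 ≈ 343.52*I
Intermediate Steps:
t(o) = 1/(430 + o) (t(o) = 1/(o + 430) = 1/(430 + o))
sqrt(94307 + (t(-31) - 1*212311)) = sqrt(94307 + (1/(430 - 31) - 1*212311)) = sqrt(94307 + (1/399 - 212311)) = sqrt(94307 - 84712088/399) = sqrt(-47083595/399) = I*sqrt(18786354405)/399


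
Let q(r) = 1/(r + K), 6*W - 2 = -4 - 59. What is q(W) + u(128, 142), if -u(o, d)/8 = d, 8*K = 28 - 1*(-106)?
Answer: -89732/79 ≈ -1135.8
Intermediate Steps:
K = 67/4 (K = (28 - 1*(-106))/8 = (28 + 106)/8 = (⅛)*134 = 67/4 ≈ 16.750)
u(o, d) = -8*d
W = -61/6 (W = ⅓ + (-4 - 59)/6 = ⅓ + (⅙)*(-63) = ⅓ - 21/2 = -61/6 ≈ -10.167)
q(r) = 1/(67/4 + r) (q(r) = 1/(r + 67/4) = 1/(67/4 + r))
q(W) + u(128, 142) = 4/(67 + 4*(-61/6)) - 8*142 = 4/(67 - 122/3) - 1136 = 4/(79/3) - 1136 = 4*(3/79) - 1136 = 12/79 - 1136 = -89732/79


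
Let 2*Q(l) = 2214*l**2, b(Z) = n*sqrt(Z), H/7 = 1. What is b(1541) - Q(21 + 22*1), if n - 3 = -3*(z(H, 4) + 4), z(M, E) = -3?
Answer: -2046843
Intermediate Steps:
H = 7 (H = 7*1 = 7)
n = 0 (n = 3 - 3*(-3 + 4) = 3 - 3*1 = 3 - 3 = 0)
b(Z) = 0 (b(Z) = 0*sqrt(Z) = 0)
Q(l) = 1107*l**2 (Q(l) = (2214*l**2)/2 = 1107*l**2)
b(1541) - Q(21 + 22*1) = 0 - 1107*(21 + 22*1)**2 = 0 - 1107*(21 + 22)**2 = 0 - 1107*43**2 = 0 - 1107*1849 = 0 - 1*2046843 = 0 - 2046843 = -2046843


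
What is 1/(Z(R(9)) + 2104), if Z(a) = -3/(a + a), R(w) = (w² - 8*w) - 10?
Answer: 2/4211 ≈ 0.00047495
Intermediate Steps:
R(w) = -10 + w² - 8*w
Z(a) = -3/(2*a)
1/(Z(R(9)) + 2104) = 1/(-3/(2*(-10 + 9² - 8*9)) + 2104) = 1/(-3/(2*(-10 + 81 - 72)) + 2104) = 1/(-3/2/(-1) + 2104) = 1/(-3/2*(-1) + 2104) = 1/(3/2 + 2104) = 1/(4211/2) = 2/4211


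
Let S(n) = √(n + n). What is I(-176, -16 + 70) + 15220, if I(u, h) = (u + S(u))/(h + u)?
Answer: 928508/61 - 2*I*√22/61 ≈ 15221.0 - 0.15378*I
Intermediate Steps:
S(n) = √2*√n (S(n) = √(2*n) = √2*√n)
I(u, h) = (u + √2*√u)/(h + u)
I(-176, -16 + 70) + 15220 = (-176 + √2*√(-176))/((-16 + 70) - 176) + 15220 = (-176 + √2*(4*I*√11))/(54 - 176) + 15220 = (-176 + 4*I*√22)/(-122) + 15220 = -(-176 + 4*I*√22)/122 + 15220 = (88/61 - 2*I*√22/61) + 15220 = 928508/61 - 2*I*√22/61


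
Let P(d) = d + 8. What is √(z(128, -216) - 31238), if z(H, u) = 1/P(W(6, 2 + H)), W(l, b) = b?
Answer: I*√594896334/138 ≈ 176.74*I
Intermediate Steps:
P(d) = 8 + d
z(H, u) = 1/(10 + H) (z(H, u) = 1/(8 + (2 + H)) = 1/(10 + H))
√(z(128, -216) - 31238) = √(1/(10 + 128) - 31238) = √(1/138 - 31238) = √(-4310843/138) = I*√594896334/138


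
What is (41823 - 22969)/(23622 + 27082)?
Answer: 9427/25352 ≈ 0.37184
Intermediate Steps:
(41823 - 22969)/(23622 + 27082) = 18854/50704 = 18854*(1/50704) = 9427/25352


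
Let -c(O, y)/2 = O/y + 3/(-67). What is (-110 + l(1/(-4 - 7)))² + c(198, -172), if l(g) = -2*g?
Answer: 4204973395/348601 ≈ 12062.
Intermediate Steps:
c(O, y) = 6/67 - 2*O/y (c(O, y) = -2*(O/y + 3/(-67)) = -2*(O/y + 3*(-1/67)) = -2*(O/y - 3/67) = -2*(-3/67 + O/y) = 6/67 - 2*O/y)
(-110 + l(1/(-4 - 7)))² + c(198, -172) = (-110 - 2/(-4 - 7))² + (6/67 - 2*198/(-172)) = (-110 - 2/(-11))² + (6/67 - 2*198*(-1/172)) = (-110 - 2*(-1/11))² + (6/67 + 99/43) = (-110 + 2/11)² + 6891/2881 = (-1208/11)² + 6891/2881 = 1459264/121 + 6891/2881 = 4204973395/348601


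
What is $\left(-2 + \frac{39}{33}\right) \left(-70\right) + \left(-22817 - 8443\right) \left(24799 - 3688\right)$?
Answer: $- \frac{7259227830}{11} \approx -6.5993 \cdot 10^{8}$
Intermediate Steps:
$\left(-2 + \frac{39}{33}\right) \left(-70\right) + \left(-22817 - 8443\right) \left(24799 - 3688\right) = \left(-2 + 39 \cdot \frac{1}{33}\right) \left(-70\right) - 659929860 = \left(-2 + \frac{13}{11}\right) \left(-70\right) - 659929860 = \left(- \frac{9}{11}\right) \left(-70\right) - 659929860 = \frac{630}{11} - 659929860 = - \frac{7259227830}{11}$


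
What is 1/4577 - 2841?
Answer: -13003256/4577 ≈ -2841.0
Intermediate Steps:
1/4577 - 2841 = -13003256/4577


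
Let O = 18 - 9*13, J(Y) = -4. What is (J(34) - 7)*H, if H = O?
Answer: 1089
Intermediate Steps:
O = -99 (O = 18 - 117 = -99)
H = -99
(J(34) - 7)*H = (-4 - 7)*(-99) = -11*(-99) = 1089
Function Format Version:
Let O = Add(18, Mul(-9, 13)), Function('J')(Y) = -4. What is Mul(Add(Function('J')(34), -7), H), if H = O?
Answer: 1089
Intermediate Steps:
O = -99 (O = Add(18, -117) = -99)
H = -99
Mul(Add(Function('J')(34), -7), H) = Mul(Add(-4, -7), -99) = Mul(-11, -99) = 1089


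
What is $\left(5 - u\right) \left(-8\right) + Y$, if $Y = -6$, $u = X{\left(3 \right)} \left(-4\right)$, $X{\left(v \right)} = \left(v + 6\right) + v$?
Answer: $-430$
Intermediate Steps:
$X{\left(v \right)} = 6 + 2 v$ ($X{\left(v \right)} = \left(6 + v\right) + v = 6 + 2 v$)
$u = -48$ ($u = \left(6 + 2 \cdot 3\right) \left(-4\right) = \left(6 + 6\right) \left(-4\right) = 12 \left(-4\right) = -48$)
$\left(5 - u\right) \left(-8\right) + Y = \left(5 - -48\right) \left(-8\right) - 6 = \left(5 + 48\right) \left(-8\right) - 6 = 53 \left(-8\right) - 6 = -424 - 6 = -430$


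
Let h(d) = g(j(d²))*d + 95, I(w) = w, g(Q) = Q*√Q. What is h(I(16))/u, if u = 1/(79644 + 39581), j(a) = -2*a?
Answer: 11326375 - 15627059200*I*√2 ≈ 1.1326e+7 - 2.21e+10*I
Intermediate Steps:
g(Q) = Q^(3/2)
h(d) = 95 + 2*d*√2*(-d²)^(3/2) (h(d) = (-2*d²)^(3/2)*d + 95 = (2*√2*(-d²)^(3/2))*d + 95 = 2*d*√2*(-d²)^(3/2) + 95 = 95 + 2*d*√2*(-d²)^(3/2))
u = 1/119225 ≈ 8.3875e-6
h(I(16))/u = (95 + 2*16*√2*(-1*16²)^(3/2))/(1/119225) = (95 + 2*16*√2*(-1*256)^(3/2))*119225 = (95 + 2*16*√2*(-256)^(3/2))*119225 = (95 + 2*16*√2*(-4096*I))*119225 = (95 - 131072*I*√2)*119225 = 11326375 - 15627059200*I*√2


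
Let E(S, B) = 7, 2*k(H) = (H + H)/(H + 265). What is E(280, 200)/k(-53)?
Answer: -28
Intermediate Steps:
k(H) = H/(265 + H) (k(H) = ((H + H)/(H + 265))/2 = ((2*H)/(265 + H))/2 = (2*H/(265 + H))/2 = H/(265 + H))
E(280, 200)/k(-53) = 7/((-53/(265 - 53))) = 7/((-53/212)) = 7/((-53*1/212)) = 7/(-¼) = 7*(-4) = -28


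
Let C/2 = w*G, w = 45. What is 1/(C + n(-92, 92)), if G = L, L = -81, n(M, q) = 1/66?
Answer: -66/481139 ≈ -0.00013717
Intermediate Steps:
n(M, q) = 1/66
G = -81
C = -7290 (C = 2*(45*(-81)) = 2*(-3645) = -7290)
1/(C + n(-92, 92)) = 1/(-7290 + 1/66) = 1/(-481139/66) = -66/481139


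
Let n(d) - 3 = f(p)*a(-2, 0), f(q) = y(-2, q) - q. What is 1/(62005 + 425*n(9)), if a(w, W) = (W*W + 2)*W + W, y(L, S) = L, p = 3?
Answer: 1/63280 ≈ 1.5803e-5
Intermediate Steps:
a(w, W) = W + W*(2 + W²) (a(w, W) = (W² + 2)*W + W = (2 + W²)*W + W = W*(2 + W²) + W = W + W*(2 + W²))
f(q) = -2 - q
n(d) = 3 (n(d) = 3 + (-2 - 1*3)*(0*(3 + 0²)) = 3 + (-2 - 3)*(0*(3 + 0)) = 3 - 0*3 = 3 - 5*0 = 3 + 0 = 3)
1/(62005 + 425*n(9)) = 1/(62005 + 425*3) = 1/(62005 + 1275) = 1/63280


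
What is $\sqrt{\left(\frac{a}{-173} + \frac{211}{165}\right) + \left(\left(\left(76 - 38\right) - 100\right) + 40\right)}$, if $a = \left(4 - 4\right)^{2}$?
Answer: $\frac{i \sqrt{564135}}{165} \approx 4.5521 i$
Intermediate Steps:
$a = 0$ ($a = 0^{2} = 0$)
$\sqrt{\left(\frac{a}{-173} + \frac{211}{165}\right) + \left(\left(\left(76 - 38\right) - 100\right) + 40\right)} = \sqrt{\left(\frac{0}{-173} + \frac{211}{165}\right) + \left(\left(\left(76 - 38\right) - 100\right) + 40\right)} = \sqrt{\left(0 \left(- \frac{1}{173}\right) + 211 \cdot \frac{1}{165}\right) + \left(\left(\left(76 - 38\right) - 100\right) + 40\right)} = \sqrt{\left(0 + \frac{211}{165}\right) + \left(\left(38 - 100\right) + 40\right)} = \sqrt{\frac{211}{165} + \left(-62 + 40\right)} = \sqrt{\frac{211}{165} - 22} = \sqrt{- \frac{3419}{165}} = \frac{i \sqrt{564135}}{165}$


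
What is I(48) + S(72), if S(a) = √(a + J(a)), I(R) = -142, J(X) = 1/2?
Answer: -142 + √290/2 ≈ -133.49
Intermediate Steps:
J(X) = ½
S(a) = √(½ + a) (S(a) = √(a + ½) = √(½ + a))
I(48) + S(72) = -142 + √(2 + 4*72)/2 = -142 + √(2 + 288)/2 = -142 + √290/2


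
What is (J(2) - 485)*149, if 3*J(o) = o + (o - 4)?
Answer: -72265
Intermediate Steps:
J(o) = -4/3 + 2*o/3 (J(o) = (o + (o - 4))/3 = (o + (-4 + o))/3 = (-4 + 2*o)/3 = -4/3 + 2*o/3)
(J(2) - 485)*149 = ((-4/3 + (⅔)*2) - 485)*149 = ((-4/3 + 4/3) - 485)*149 = (0 - 485)*149 = -485*149 = -72265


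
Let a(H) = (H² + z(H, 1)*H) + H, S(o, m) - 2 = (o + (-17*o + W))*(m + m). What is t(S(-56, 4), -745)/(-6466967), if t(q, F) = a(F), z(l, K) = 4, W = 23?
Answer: -551300/6466967 ≈ -0.085249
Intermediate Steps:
S(o, m) = 2 + 2*m*(23 - 16*o) (S(o, m) = 2 + (o + (-17*o + 23))*(m + m) = 2 + (o + (23 - 17*o))*(2*m) = 2 + (23 - 16*o)*(2*m) = 2 + 2*m*(23 - 16*o))
a(H) = H² + 5*H (a(H) = (H² + 4*H) + H = H² + 5*H)
t(q, F) = F*(5 + F)
t(S(-56, 4), -745)/(-6466967) = -745*(5 - 745)/(-6466967) = -745*(-740)*(-1/6466967) = 551300*(-1/6466967) = -551300/6466967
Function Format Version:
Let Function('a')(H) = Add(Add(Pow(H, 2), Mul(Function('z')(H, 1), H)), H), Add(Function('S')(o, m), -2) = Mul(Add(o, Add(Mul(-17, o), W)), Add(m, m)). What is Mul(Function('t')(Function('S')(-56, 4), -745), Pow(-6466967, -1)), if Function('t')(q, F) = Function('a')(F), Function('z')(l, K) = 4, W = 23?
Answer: Rational(-551300, 6466967) ≈ -0.085249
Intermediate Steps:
Function('S')(o, m) = Add(2, Mul(2, m, Add(23, Mul(-16, o)))) (Function('S')(o, m) = Add(2, Mul(Add(o, Add(Mul(-17, o), 23)), Add(m, m))) = Add(2, Mul(Add(o, Add(23, Mul(-17, o))), Mul(2, m))) = Add(2, Mul(Add(23, Mul(-16, o)), Mul(2, m))) = Add(2, Mul(2, m, Add(23, Mul(-16, o)))))
Function('a')(H) = Add(Pow(H, 2), Mul(5, H)) (Function('a')(H) = Add(Add(Pow(H, 2), Mul(4, H)), H) = Add(Pow(H, 2), Mul(5, H)))
Function('t')(q, F) = Mul(F, Add(5, F))
Mul(Function('t')(Function('S')(-56, 4), -745), Pow(-6466967, -1)) = Mul(Mul(-745, Add(5, -745)), Pow(-6466967, -1)) = Mul(Mul(-745, -740), Rational(-1, 6466967)) = Mul(551300, Rational(-1, 6466967)) = Rational(-551300, 6466967)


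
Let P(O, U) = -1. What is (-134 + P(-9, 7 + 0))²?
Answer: 18225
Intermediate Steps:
(-134 + P(-9, 7 + 0))² = (-134 - 1)² = (-135)² = 18225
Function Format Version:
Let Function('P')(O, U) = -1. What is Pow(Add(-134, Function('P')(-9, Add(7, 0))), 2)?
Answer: 18225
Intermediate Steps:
Pow(Add(-134, Function('P')(-9, Add(7, 0))), 2) = Pow(Add(-134, -1), 2) = Pow(-135, 2) = 18225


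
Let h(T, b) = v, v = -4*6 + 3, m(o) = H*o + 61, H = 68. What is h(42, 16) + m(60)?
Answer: 4120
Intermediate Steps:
m(o) = 61 + 68*o (m(o) = 68*o + 61 = 61 + 68*o)
v = -21 (v = -24 + 3 = -21)
h(T, b) = -21
h(42, 16) + m(60) = -21 + (61 + 68*60) = -21 + (61 + 4080) = -21 + 4141 = 4120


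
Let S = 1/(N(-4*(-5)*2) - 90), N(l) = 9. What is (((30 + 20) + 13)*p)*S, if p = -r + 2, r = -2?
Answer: -28/9 ≈ -3.1111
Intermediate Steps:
p = 4 (p = -1*(-2) + 2 = 2 + 2 = 4)
S = -1/81 (S = 1/(9 - 90) = 1/(-81) = -1/81 ≈ -0.012346)
(((30 + 20) + 13)*p)*S = (((30 + 20) + 13)*4)*(-1/81) = ((50 + 13)*4)*(-1/81) = (63*4)*(-1/81) = 252*(-1/81) = -28/9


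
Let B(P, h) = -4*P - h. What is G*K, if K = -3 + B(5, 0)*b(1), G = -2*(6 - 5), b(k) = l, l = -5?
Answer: -194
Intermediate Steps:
B(P, h) = -h - 4*P
b(k) = -5
G = -2 (G = -2*1 = -2)
K = 97 (K = -3 + (-1*0 - 4*5)*(-5) = -3 + (0 - 20)*(-5) = -3 - 20*(-5) = -3 + 100 = 97)
G*K = -2*97 = -194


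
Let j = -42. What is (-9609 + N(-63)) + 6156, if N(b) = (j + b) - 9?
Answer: -3567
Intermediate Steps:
N(b) = -51 + b (N(b) = (-42 + b) - 9 = -51 + b)
(-9609 + N(-63)) + 6156 = (-9609 + (-51 - 63)) + 6156 = (-9609 - 114) + 6156 = -9723 + 6156 = -3567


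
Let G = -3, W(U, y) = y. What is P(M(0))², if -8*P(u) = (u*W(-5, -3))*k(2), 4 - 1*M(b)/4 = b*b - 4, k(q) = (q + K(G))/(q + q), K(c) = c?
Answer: 9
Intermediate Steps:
k(q) = (-3 + q)/(2*q) (k(q) = (q - 3)/(q + q) = (-3 + q)/((2*q)) = (-3 + q)*(1/(2*q)) = (-3 + q)/(2*q))
M(b) = 32 - 4*b² (M(b) = 16 - 4*(b*b - 4) = 16 - 4*(b² - 4) = 16 - 4*(-4 + b²) = 16 + (16 - 4*b²) = 32 - 4*b²)
P(u) = -3*u/32 (P(u) = -u*(-3)*(½)*(-3 + 2)/2/8 = -(-3*u)*(½)*(½)*(-1)/8 = -(-3*u)*(-1)/(8*4) = -3*u/32)
P(M(0))² = (-3*(32 - 4*0²)/32)² = (-3*(32 - 4*0)/32)² = (-3*(32 + 0)/32)² = (-3/32*32)² = (-3)² = 9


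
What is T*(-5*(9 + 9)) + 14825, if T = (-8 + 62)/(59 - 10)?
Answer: 721565/49 ≈ 14726.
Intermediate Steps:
T = 54/49 ≈ 1.1020
T*(-5*(9 + 9)) + 14825 = 54*(-5*(9 + 9))/49 + 14825 = 54*(-5*18)/49 + 14825 = (54/49)*(-90) + 14825 = -4860/49 + 14825 = 721565/49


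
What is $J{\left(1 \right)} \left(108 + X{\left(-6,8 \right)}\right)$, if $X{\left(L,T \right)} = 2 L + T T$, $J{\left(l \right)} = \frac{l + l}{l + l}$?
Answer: $160$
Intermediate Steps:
$J{\left(l \right)} = 1$ ($J{\left(l \right)} = \frac{2 l}{2 l} = 2 l \frac{1}{2 l} = 1$)
$X{\left(L,T \right)} = T^{2} + 2 L$ ($X{\left(L,T \right)} = 2 L + T^{2} = T^{2} + 2 L$)
$J{\left(1 \right)} \left(108 + X{\left(-6,8 \right)}\right) = 1 \left(108 + \left(8^{2} + 2 \left(-6\right)\right)\right) = 1 \left(108 + \left(64 - 12\right)\right) = 1 \left(108 + 52\right) = 1 \cdot 160 = 160$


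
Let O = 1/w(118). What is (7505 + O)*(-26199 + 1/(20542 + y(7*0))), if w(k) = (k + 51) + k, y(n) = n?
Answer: -579602484233576/2947777 ≈ -1.9662e+8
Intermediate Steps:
w(k) = 51 + 2*k (w(k) = (51 + k) + k = 51 + 2*k)
O = 1/287 (O = 1/(51 + 2*118) = 1/(51 + 236) = 1/287 ≈ 0.0034843)
(7505 + O)*(-26199 + 1/(20542 + y(7*0))) = (7505 + 1/287)*(-26199 + 1/(20542 + 7*0)) = 2153936*(-26199 + 1/(20542 + 0))/287 = 2153936*(-26199 + 1/20542)/287 = (2153936/287)*(-538179857/20542) = -579602484233576/2947777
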